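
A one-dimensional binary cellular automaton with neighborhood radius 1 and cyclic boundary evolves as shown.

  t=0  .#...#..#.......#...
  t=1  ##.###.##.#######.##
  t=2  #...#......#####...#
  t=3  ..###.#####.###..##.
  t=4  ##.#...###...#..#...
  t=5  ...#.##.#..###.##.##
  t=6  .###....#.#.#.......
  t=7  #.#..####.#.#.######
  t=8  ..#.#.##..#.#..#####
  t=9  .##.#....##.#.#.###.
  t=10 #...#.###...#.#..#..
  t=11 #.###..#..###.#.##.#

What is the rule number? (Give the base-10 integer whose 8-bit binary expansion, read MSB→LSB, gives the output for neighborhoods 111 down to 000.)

  ### -> #   bit 7 = 1  t=1,i=0
  ##. -> .   bit 6 = 0  t=1,i=1
  #.# -> .   bit 5 = 0  t=1,i=2
  #.. -> .   bit 4 = 0  t=0,i=2
  .## -> .   bit 3 = 0  t=1,i=3
  .#. -> #   bit 2 = 1  t=0,i=1
  ..# -> #   bit 1 = 1  t=0,i=0
  ... -> #   bit 0 = 1  t=0,i=3
  bits 10000111 = 135

135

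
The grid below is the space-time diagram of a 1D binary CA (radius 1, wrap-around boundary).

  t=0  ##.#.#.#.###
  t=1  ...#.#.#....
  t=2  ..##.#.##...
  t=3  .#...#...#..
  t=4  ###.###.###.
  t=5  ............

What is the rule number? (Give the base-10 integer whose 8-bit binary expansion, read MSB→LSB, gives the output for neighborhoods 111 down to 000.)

22

  nb ###: next=.  (t=0,i=0, bit7=0)
  nb ##.: next=.  (t=0,i=1, bit6=0)
  nb #.#: next=.  (t=0,i=2, bit5=0)
  nb #..: next=#  (t=1,i=8, bit4=1)
  nb .##: next=.  (t=0,i=9, bit3=0)
  nb .#.: next=#  (t=0,i=3, bit2=1)
  nb ..#: next=#  (t=1,i=2, bit1=1)
  nb ...: next=.  (t=1,i=0, bit0=0)
  bits 00010110 = 22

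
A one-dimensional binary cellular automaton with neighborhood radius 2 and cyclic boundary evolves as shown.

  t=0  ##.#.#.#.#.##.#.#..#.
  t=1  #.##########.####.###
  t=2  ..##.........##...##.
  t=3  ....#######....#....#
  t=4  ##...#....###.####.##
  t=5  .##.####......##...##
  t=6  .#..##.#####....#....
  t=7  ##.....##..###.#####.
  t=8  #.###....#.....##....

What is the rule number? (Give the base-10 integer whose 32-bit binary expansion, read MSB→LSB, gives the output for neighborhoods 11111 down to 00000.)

  nb #####: next=.  (t=1,i=4, bit31=0)
  nb ####.: next=.  (t=1,i=10, bit30=0)
  nb ###.#: next=.  (t=1,i=0, bit29=0)
  nb ###..: next=#  (t=3,i=10, bit28=1)
  nb ##.##: next=.  (t=1,i=1, bit27=0)
  nb ##.#.: next=#  (t=0,i=2, bit26=1)
  nb ##..#: next=#  (t=7,i=9, bit25=1)
  nb ##...: next=#  (t=2,i=4, bit24=1)
  nb #.###: next=#  (t=1,i=2, bit23=1)
  nb #.##.: next=#  (t=0,i=0, bit22=1)
  nb #.#.#: next=#  (t=0,i=3, bit21=1)
  nb #.#..: next=#  (t=0,i=16, bit20=1)
  nb #..##: next=.  (t=6,i=3, bit19=0)
  nb #..#.: next=#  (t=0,i=18, bit18=1)
  nb #...#: next=.  (t=2,i=0, bit17=0)
  nb #....: next=#  (t=2,i=5, bit16=1)
  nb .####: next=#  (t=1,i=3, bit15=1)
  nb .###.: next=.  (t=4,i=11, bit14=0)
  nb .##.#: next=.  (t=0,i=1, bit13=0)
  nb .##..: next=.  (t=2,i=3, bit12=0)
  nb .#.##: next=#  (t=0,i=10, bit11=1)
  nb .#.#.: next=#  (t=0,i=4, bit10=1)
  nb .#..#: next=.  (t=0,i=17, bit9=0)
  nb .#...: next=#  (t=3,i=0, bit8=1)
  nb ..###: next=.  (t=3,i=4, bit7=0)
  nb ..##.: next=.  (t=2,i=2, bit6=0)
  nb ..#.#: next=#  (t=0,i=19, bit5=1)
  nb ..#..: next=#  (t=3,i=15, bit4=1)
  nb ...##: next=.  (t=2,i=1, bit3=0)
  nb ...#.: next=#  (t=3,i=14, bit2=1)
  nb ....#: next=.  (t=2,i=11, bit1=0)
  nb .....: next=#  (t=2,i=6, bit0=1)
  bits 00010111111101011000110100110101 = 401968437

401968437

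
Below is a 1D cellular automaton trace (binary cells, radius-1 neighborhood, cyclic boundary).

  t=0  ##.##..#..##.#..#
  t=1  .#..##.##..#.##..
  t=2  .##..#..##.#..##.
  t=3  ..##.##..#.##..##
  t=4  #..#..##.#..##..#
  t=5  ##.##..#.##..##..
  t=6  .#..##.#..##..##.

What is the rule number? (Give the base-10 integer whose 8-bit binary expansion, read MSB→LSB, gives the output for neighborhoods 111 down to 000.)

84

  ###|.  b7=0 t=0,i=0
  ##.|#  b6=1 t=0,i=1
  #.#|.  b5=0 t=0,i=2
  #..|#  b4=1 t=0,i=5
  .##|.  b3=0 t=0,i=3
  .#.|#  b2=1 t=0,i=7
  ..#|.  b1=0 t=0,i=6
  ...|.  b0=0 t=1,i=16
  bits 01010100 = 84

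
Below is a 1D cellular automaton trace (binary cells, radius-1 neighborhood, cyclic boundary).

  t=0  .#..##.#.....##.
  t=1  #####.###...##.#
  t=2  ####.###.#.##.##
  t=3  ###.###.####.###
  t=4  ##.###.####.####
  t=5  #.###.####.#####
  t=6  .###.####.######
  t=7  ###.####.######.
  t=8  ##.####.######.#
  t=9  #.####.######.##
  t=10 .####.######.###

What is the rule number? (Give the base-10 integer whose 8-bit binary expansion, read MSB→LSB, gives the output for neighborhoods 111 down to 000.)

190

  ###|#  b7=1 t=1,i=0
  ##.|.  b6=0 t=0,i=5
  #.#|#  b5=1 t=0,i=6
  #..|#  b4=1 t=0,i=2
  .##|#  b3=1 t=0,i=4
  .#.|#  b2=1 t=0,i=1
  ..#|#  b1=1 t=0,i=0
  ...|.  b0=0 t=0,i=9
  bits 10111110 = 190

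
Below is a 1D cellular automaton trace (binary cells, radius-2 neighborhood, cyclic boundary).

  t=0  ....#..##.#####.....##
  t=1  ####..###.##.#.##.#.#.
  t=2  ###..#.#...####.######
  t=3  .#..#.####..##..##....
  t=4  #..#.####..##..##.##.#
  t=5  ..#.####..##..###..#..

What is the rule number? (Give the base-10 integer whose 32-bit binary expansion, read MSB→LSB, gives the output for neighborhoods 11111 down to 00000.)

1170206022

  #####|.  b31=0 t=0,i=12
  ####.|#  b30=1 t=0,i=13
  ###.#|.  b29=0 t=1,i=8
  ###..|.  b28=0 t=0,i=14
  ##.##|.  b27=0 t=0,i=9
  ##.#.|#  b26=1 t=1,i=12
  ##..#|.  b25=0 t=1,i=4
  ##...|#  b24=1 t=0,i=0
  #.###|#  b23=1 t=0,i=10
  #.##.|.  b22=0 t=1,i=10
  #.#.#|#  b21=1 t=1,i=13
  #.#..|#  b20=1 t=2,i=7
  #..##|#  b19=1 t=0,i=6
  #..#.|#  b18=1 t=2,i=4
  #...#|#  b17=1 t=2,i=9
  #....|#  b16=1 t=0,i=1
  .####|#  b15=1 t=0,i=11
  .###.|#  b14=1 t=1,i=7
  .##.#|#  b13=1 t=0,i=8
  .##..|.  b12=0 t=0,i=21
  .#.##|#  b11=1 t=1,i=14
  .#.#.|#  b10=1 t=1,i=19
  .#..#|.  b9=0 t=0,i=5
  .#...|#  b8=1 t=2,i=8
  ..###|.  b7=0 t=1,i=6
  ..##.|#  b6=1 t=0,i=7
  ..#.#|.  b5=0 t=2,i=5
  ..#..|.  b4=0 t=0,i=4
  ...##|.  b3=0 t=0,i=19
  ...#.|#  b2=1 t=0,i=3
  ....#|#  b1=1 t=0,i=2
  .....|.  b0=0 t=0,i=17
  bits 01000101101111111110110101000110 = 1170206022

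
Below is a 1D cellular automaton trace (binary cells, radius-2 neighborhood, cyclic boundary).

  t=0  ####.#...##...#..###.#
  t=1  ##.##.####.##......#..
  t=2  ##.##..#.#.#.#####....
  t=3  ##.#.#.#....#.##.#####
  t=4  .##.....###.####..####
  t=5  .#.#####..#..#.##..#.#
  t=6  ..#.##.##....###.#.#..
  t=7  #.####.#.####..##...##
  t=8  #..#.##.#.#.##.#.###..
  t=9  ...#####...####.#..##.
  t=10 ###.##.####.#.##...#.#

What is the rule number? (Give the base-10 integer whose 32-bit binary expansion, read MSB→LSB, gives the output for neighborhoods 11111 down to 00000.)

  [31] ##### => #  t=0,i=1
  [30] ####. => .  t=0,i=2
  [29] ###.# => #  t=0,i=3
  [28] ###.. => #  t=2,i=17
  [27] ##.## => .  t=0,i=20
  [26] ##.#. => #  t=0,i=4
  [25] ##..# => #  t=2,i=5
  [24] ##... => #  t=0,i=11
  [23] #.### => .  t=0,i=21
  [22] #.##. => #  t=1,i=3
  [21] #.#.# => .  t=2,i=9
  [20] #.#.. => .  t=0,i=5
  [19] #..## => .  t=0,i=16
  [18] #..#. => .  t=2,i=6
  [17] #...# => #  t=0,i=7
  [16] #.... => #  t=1,i=14
  [15] .#### => #  t=0,i=0
  [14] .###. => .  t=0,i=18
  [13] .##.# => #  t=1,i=1
  [12] .##.. => .  t=0,i=10
  [11] .#.## => #  t=2,i=12
  [10] .#.#. => .  t=2,i=8
  [9] .#..# => .  t=0,i=15
  [8] .#... => #  t=0,i=6
  [7] ..### => .  t=0,i=17
  [6] ..##. => #  t=0,i=9
  [5] ..#.# => #  t=2,i=7
  [4] ..#.. => .  t=0,i=14
  [3] ...## => #  t=0,i=8
  [2] ...#. => .  t=0,i=13
  [1] ....# => #  t=1,i=17
  [0] ..... => #  t=1,i=15
  bits 10110111010000111010100101101011 = 3074664811

3074664811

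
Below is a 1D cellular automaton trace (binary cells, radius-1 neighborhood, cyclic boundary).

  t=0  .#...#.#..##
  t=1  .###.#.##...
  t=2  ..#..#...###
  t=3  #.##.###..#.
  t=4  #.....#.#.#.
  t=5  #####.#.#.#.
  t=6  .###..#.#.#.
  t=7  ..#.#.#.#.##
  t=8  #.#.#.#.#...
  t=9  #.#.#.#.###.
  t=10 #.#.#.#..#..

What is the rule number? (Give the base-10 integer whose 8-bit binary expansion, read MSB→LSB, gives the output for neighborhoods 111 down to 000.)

  ### -> #   bit 7 = 1  t=1,i=2
  ##. -> .   bit 6 = 0  t=0,i=11
  #.# -> .   bit 5 = 0  t=0,i=0
  #.. -> #   bit 4 = 1  t=0,i=2
  .## -> .   bit 3 = 0  t=0,i=10
  .#. -> #   bit 2 = 1  t=0,i=1
  ..# -> .   bit 1 = 0  t=0,i=4
  ... -> #   bit 0 = 1  t=0,i=3
  bits 10010101 = 149

149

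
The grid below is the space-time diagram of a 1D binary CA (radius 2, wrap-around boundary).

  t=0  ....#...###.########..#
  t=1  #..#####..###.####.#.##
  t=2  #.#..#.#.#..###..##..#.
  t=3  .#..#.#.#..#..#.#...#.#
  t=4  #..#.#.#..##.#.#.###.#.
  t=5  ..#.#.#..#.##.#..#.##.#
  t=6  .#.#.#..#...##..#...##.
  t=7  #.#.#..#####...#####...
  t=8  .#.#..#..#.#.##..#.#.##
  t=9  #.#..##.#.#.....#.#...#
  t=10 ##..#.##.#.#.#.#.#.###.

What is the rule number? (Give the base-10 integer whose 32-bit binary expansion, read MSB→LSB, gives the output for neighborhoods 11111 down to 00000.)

3163432221

  #####|#  b31=1 t=0,i=14
  ####.|.  b30=0 t=0,i=18
  ###.#|#  b29=1 t=0,i=10
  ###..|#  b28=1 t=0,i=19
  ##.##|#  b27=1 t=0,i=11
  ##.#.|#  b26=1 t=1,i=18
  ##..#|.  b25=0 t=0,i=20
  ##...|.  b24=0 t=7,i=12
  #.###|#  b23=1 t=0,i=12
  #.##.|.  b22=0 t=5,i=11
  #.#.#|.  b21=0 t=1,i=19
  #.#..|.  b20=0 t=2,i=2
  #..##|#  b19=1 t=1,i=2
  #..#.|#  b18=1 t=0,i=21
  #...#|#  b17=1 t=0,i=6
  #....|.  b16=0 t=0,i=1
  .####|.  b15=0 t=0,i=13
  .###.|.  b14=0 t=0,i=9
  .##.#|#  b13=1 t=4,i=11
  .##..|.  b12=0 t=2,i=18
  .#.##|.  b11=0 t=1,i=20
  .#.#.|#  b10=1 t=2,i=1
  .#..#|.  b9=0 t=2,i=3
  .#...|#  b8=1 t=0,i=0
  ..###|.  b7=0 t=0,i=8
  ..##.|.  b6=0 t=2,i=17
  ..#.#|.  b5=0 t=2,i=5
  ..#..|#  b4=1 t=0,i=4
  ...##|#  b3=1 t=0,i=7
  ...#.|#  b2=1 t=0,i=3
  ....#|.  b1=0 t=0,i=2
  .....|#  b0=1 t=9,i=13
  bits 10111100100011100010010100011101 = 3163432221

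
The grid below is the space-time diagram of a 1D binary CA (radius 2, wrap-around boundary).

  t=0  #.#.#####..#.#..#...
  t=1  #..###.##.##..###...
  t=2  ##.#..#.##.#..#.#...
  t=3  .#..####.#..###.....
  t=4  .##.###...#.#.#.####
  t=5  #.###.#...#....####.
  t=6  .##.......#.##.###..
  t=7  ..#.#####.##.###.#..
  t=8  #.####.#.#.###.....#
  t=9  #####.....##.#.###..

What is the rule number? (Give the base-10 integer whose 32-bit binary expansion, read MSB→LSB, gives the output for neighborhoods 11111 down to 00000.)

  [31] ##### => .  t=0,i=6
  [30] ####. => #  t=0,i=7
  [29] ###.# => .  t=1,i=5
  [28] ###.. => #  t=0,i=8
  [27] ##.## => #  t=1,i=6
  [26] ##.#. => .  t=2,i=2
  [25] ##..# => .  t=0,i=9
  [24] ##... => .  t=1,i=17
  [23] #.### => #  t=0,i=4
  [22] #.##. => .  t=1,i=7
  [21] #.#.# => .  t=0,i=2
  [20] #.#.. => .  t=0,i=13
  [19] #..## => .  t=1,i=2
  [18] #..#. => #  t=0,i=10
  [17] #...# => .  t=0,i=18
  [16] #.... => #  t=3,i=16
  [15] .#### => #  t=0,i=5
  [14] .###. => .  t=1,i=4
  [13] .##.# => #  t=1,i=8
  [12] .##.. => #  t=1,i=11
  [11] .#.## => #  t=0,i=3
  [10] .#.#. => .  t=0,i=1
  [9] .#..# => #  t=0,i=14
  [8] .#... => .  t=0,i=17
  [7] ..### => #  t=1,i=3
  [6] ..##. => .  t=2,i=0
  [5] ..#.# => #  t=0,i=0
  [4] ..#.. => #  t=0,i=16
  [3] ...## => .  t=2,i=19
  [2] ...#. => .  t=0,i=19
  [1] ....# => #  t=3,i=19
  [0] ..... => #  t=3,i=17
  bits 01011000100001011011101010110011 = 1485159091

1485159091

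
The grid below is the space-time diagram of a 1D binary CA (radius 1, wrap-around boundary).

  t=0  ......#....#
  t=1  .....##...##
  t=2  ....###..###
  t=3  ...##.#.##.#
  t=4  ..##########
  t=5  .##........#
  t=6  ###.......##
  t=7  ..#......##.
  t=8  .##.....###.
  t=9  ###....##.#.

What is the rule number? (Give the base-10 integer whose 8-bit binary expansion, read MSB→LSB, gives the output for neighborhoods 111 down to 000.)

  ### -> .   bit 7 = 0  t=2,i=5
  ##. -> #   bit 6 = 1  t=1,i=6
  #.# -> #   bit 5 = 1  t=3,i=5
  #.. -> .   bit 4 = 0  t=0,i=0
  .## -> #   bit 3 = 1  t=1,i=5
  .#. -> #   bit 2 = 1  t=0,i=6
  ..# -> #   bit 1 = 1  t=0,i=5
  ... -> .   bit 0 = 0  t=0,i=1
  bits 01101110 = 110

110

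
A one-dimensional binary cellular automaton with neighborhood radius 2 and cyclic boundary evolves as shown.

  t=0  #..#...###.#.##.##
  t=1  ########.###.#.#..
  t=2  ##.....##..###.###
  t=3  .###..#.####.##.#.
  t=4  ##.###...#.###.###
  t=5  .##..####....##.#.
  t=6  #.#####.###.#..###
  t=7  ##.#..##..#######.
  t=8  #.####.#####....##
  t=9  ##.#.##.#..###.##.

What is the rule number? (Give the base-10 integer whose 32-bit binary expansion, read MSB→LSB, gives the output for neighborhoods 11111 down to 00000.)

1065325468

  nb #####: next=.  (t=1,i=2, bit31=0)
  nb ####.: next=.  (t=1,i=6, bit30=0)
  nb ###.#: next=#  (t=0,i=9, bit29=1)
  nb ###..: next=#  (t=0,i=0, bit28=1)
  nb ##.##: next=#  (t=0,i=15, bit27=1)
  nb ##.#.: next=#  (t=0,i=10, bit26=1)
  nb ##..#: next=#  (t=0,i=1, bit25=1)
  nb ##...: next=#  (t=2,i=2, bit24=1)
  nb #.###: next=.  (t=0,i=16, bit23=0)
  nb #.##.: next=#  (t=0,i=13, bit22=1)
  nb #.#.#: next=#  (t=0,i=11, bit21=1)
  nb #.#..: next=#  (t=1,i=15, bit20=1)
  nb #..##: next=#  (t=1,i=17, bit19=1)
  nb #..#.: next=#  (t=0,i=2, bit18=1)
  nb #...#: next=#  (t=0,i=5, bit17=1)
  nb #....: next=#  (t=2,i=3, bit16=1)
  nb .####: next=#  (t=1,i=1, bit15=1)
  nb .###.: next=.  (t=0,i=8, bit14=0)
  nb .##.#: next=.  (t=0,i=14, bit13=0)
  nb .##..: next=#  (t=2,i=8, bit12=1)
  nb .#.##: next=.  (t=0,i=12, bit11=0)
  nb .#.#.: next=.  (t=1,i=14, bit10=0)
  nb .#..#: next=#  (t=1,i=16, bit9=1)
  nb .#...: next=#  (t=0,i=4, bit8=1)
  nb ..###: next=#  (t=0,i=7, bit7=1)
  nb ..##.: next=.  (t=2,i=7, bit6=0)
  nb ..#.#: next=.  (t=3,i=6, bit5=0)
  nb ..#..: next=#  (t=0,i=3, bit4=1)
  nb ...##: next=#  (t=0,i=6, bit3=1)
  nb ...#.: next=#  (t=4,i=8, bit2=1)
  nb ....#: next=.  (t=2,i=5, bit1=0)
  nb .....: next=.  (t=2,i=4, bit0=0)
  bits 00111111011111111001001110011100 = 1065325468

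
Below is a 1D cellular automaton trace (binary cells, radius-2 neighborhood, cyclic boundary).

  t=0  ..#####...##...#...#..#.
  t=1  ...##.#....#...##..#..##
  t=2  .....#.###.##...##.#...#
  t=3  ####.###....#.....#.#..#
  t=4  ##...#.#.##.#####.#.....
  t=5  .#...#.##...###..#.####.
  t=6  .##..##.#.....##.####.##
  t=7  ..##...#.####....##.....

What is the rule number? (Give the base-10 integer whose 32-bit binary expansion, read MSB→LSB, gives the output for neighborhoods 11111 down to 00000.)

2527172915

  nb #####: next=#  (t=0,i=4, bit31=1)
  nb ####.: next=.  (t=0,i=5, bit30=0)
  nb ###.#: next=.  (t=2,i=9, bit29=0)
  nb ###..: next=#  (t=0,i=6, bit28=1)
  nb ##.##: next=.  (t=2,i=10, bit27=0)
  nb ##.#.: next=#  (t=1,i=5, bit26=1)
  nb ##..#: next=#  (t=1,i=17, bit25=1)
  nb ##...: next=.  (t=0,i=7, bit24=0)
  nb #.###: next=#  (t=2,i=7, bit23=1)
  nb #.##.: next=.  (t=2,i=11, bit22=0)
  nb #.#.#: next=#  (t=4,i=7, bit21=1)
  nb #.#..: next=.  (t=1,i=6, bit20=0)
  nb #..##: next=.  (t=1,i=21, bit19=0)
  nb #..#.: next=.  (t=0,i=21, bit18=0)
  nb #...#: next=.  (t=0,i=0, bit17=0)
  nb #....: next=#  (t=1,i=8, bit16=1)
  nb .####: next=#  (t=0,i=3, bit15=1)
  nb .###.: next=.  (t=2,i=8, bit14=0)
  nb .##.#: next=.  (t=1,i=4, bit13=0)
  nb .##..: next=#  (t=0,i=11, bit12=1)
  nb .#.##: next=#  (t=2,i=6, bit11=1)
  nb .#.#.: next=.  (t=3,i=19, bit10=0)
  nb .#..#: next=.  (t=0,i=20, bit9=0)
  nb .#...: next=#  (t=0,i=16, bit8=1)
  nb ..###: next=.  (t=0,i=2, bit7=0)
  nb ..##.: next=.  (t=0,i=10, bit6=0)
  nb ..#.#: next=#  (t=2,i=5, bit5=1)
  nb ..#..: next=#  (t=0,i=15, bit4=1)
  nb ...##: next=.  (t=0,i=1, bit3=0)
  nb ...#.: next=.  (t=0,i=14, bit2=0)
  nb ....#: next=#  (t=1,i=9, bit1=1)
  nb .....: next=#  (t=2,i=2, bit0=1)
  bits 10010110101000011001100100110011 = 2527172915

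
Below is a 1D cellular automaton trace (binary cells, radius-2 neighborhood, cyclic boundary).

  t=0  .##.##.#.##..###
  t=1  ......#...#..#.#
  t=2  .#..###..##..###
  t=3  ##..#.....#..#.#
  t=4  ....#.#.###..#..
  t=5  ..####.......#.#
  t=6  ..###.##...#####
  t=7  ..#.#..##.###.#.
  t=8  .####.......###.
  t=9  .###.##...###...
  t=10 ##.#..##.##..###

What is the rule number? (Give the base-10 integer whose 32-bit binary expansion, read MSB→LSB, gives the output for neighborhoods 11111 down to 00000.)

1695651006

  [31] ##### => .  t=6,i=13
  [30] ####. => #  t=5,i=4
  [29] ###.# => #  t=0,i=15
  [28] ###.. => .  t=2,i=6
  [27] ##.## => .  t=0,i=0
  [26] ##.#. => #  t=0,i=6
  [25] ##..# => .  t=0,i=11
  [24] ##... => #  t=5,i=6
  [23] #.### => .  t=3,i=15
  [22] #.##. => .  t=0,i=1
  [21] #.#.# => .  t=0,i=7
  [20] #.#.. => #  t=1,i=15
  [19] #..## => .  t=0,i=12
  [18] #..#. => .  t=1,i=12
  [17] #...# => .  t=1,i=8
  [16] #.... => #  t=1,i=1
  [15] .#### => #  t=5,i=3
  [14] .###. => .  t=0,i=14
  [13] .##.# => .  t=0,i=2
  [12] .##.. => #  t=0,i=10
  [11] .#.## => .  t=0,i=8
  [10] .#.#. => #  t=1,i=14
  [9] .#..# => .  t=1,i=11
  [8] .#... => .  t=1,i=0
  [7] ..### => #  t=0,i=13
  [6] ..##. => .  t=2,i=9
  [5] ..#.# => #  t=1,i=13
  [4] ..#.. => #  t=1,i=6
  [3] ...## => #  t=6,i=10
  [2] ...#. => #  t=1,i=5
  [1] ....# => #  t=1,i=4
  [0] ..... => .  t=1,i=2
  bits 01100101000100011001010010111110 = 1695651006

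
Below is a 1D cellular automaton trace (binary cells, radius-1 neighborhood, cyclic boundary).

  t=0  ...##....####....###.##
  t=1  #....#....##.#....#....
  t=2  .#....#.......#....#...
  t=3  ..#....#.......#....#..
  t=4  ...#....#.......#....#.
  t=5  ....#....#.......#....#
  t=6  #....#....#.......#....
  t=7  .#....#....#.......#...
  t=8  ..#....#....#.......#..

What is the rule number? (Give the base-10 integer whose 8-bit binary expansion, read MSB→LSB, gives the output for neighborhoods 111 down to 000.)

  [7] ### => #  t=0,i=10
  [6] ##. => .  t=0,i=4
  [5] #.# => .  t=0,i=20
  [4] #.. => #  t=0,i=0
  [3] .## => .  t=0,i=3
  [2] .#. => .  t=1,i=0
  [1] ..# => .  t=0,i=2
  [0] ... => .  t=0,i=1
  bits 10010000 = 144

144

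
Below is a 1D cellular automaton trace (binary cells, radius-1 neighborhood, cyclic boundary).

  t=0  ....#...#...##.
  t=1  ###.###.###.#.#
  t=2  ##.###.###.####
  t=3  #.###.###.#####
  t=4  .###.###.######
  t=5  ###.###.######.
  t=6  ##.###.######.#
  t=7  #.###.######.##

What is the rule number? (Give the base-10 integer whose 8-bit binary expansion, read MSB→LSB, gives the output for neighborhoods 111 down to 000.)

  [7] ### => #  t=1,i=0
  [6] ##. => .  t=0,i=13
  [5] #.# => #  t=1,i=3
  [4] #.. => #  t=0,i=5
  [3] .## => #  t=0,i=12
  [2] .#. => #  t=0,i=4
  [1] ..# => .  t=0,i=3
  [0] ... => #  t=0,i=0
  bits 10111101 = 189

189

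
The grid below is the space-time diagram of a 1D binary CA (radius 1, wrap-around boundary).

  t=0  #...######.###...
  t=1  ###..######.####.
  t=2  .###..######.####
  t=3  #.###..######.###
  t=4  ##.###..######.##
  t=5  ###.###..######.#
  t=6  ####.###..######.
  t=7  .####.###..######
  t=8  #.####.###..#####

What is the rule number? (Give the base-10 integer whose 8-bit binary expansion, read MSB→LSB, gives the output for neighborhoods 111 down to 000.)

245

  nb ###: next=#  (t=0,i=5, bit7=1)
  nb ##.: next=#  (t=0,i=9, bit6=1)
  nb #.#: next=#  (t=0,i=10, bit5=1)
  nb #..: next=#  (t=0,i=1, bit4=1)
  nb .##: next=.  (t=0,i=4, bit3=0)
  nb .#.: next=#  (t=0,i=0, bit2=1)
  nb ..#: next=.  (t=0,i=3, bit1=0)
  nb ...: next=#  (t=0,i=2, bit0=1)
  bits 11110101 = 245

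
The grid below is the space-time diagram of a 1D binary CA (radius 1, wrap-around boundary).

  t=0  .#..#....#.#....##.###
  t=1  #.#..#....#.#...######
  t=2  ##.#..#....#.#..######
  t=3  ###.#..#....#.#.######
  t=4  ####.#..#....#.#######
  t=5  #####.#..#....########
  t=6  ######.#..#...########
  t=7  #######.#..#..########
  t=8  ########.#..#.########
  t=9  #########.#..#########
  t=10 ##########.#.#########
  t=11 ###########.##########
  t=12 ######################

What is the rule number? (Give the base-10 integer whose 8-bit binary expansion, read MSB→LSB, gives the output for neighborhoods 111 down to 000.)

248

  [7] ### => #  t=0,i=20
  [6] ##. => #  t=0,i=17
  [5] #.# => #  t=0,i=0
  [4] #.. => #  t=0,i=2
  [3] .## => #  t=0,i=16
  [2] .#. => .  t=0,i=1
  [1] ..# => .  t=0,i=3
  [0] ... => .  t=0,i=6
  bits 11111000 = 248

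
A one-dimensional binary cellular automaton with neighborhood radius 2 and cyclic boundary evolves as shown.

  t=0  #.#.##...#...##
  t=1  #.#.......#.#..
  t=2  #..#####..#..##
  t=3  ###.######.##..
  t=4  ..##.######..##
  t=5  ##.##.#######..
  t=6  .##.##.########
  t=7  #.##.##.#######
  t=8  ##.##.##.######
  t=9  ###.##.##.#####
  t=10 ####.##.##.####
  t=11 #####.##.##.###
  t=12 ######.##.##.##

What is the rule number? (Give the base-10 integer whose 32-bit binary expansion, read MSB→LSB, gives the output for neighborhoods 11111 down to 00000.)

4197294889

  nb #####: next=#  (t=2,i=5, bit31=1)
  nb ####.: next=#  (t=2,i=6, bit30=1)
  nb ###.#: next=#  (t=0,i=0, bit29=1)
  nb ###..: next=#  (t=2,i=0, bit28=1)
  nb ##.##: next=#  (t=3,i=3, bit27=1)
  nb ##.#.: next=.  (t=0,i=1, bit26=0)
  nb ##..#: next=#  (t=2,i=1, bit25=1)
  nb ##...: next=.  (t=0,i=6, bit24=0)
  nb #.###: next=.  (t=3,i=4, bit23=0)
  nb #.##.: next=.  (t=0,i=4, bit22=0)
  nb #.#.#: next=#  (t=0,i=2, bit21=1)
  nb #.#..: next=.  (t=1,i=2, bit20=0)
  nb #..##: next=#  (t=2,i=2, bit19=1)
  nb #..#.: next=#  (t=1,i=14, bit18=1)
  nb #...#: next=.  (t=0,i=7, bit17=0)
  nb #....: next=#  (t=1,i=4, bit16=1)
  nb .####: next=#  (t=2,i=4, bit15=1)
  nb .###.: next=.  (t=0,i=14, bit14=0)
  nb .##.#: next=#  (t=4,i=3, bit13=1)
  nb .##..: next=.  (t=0,i=5, bit12=0)
  nb .#.##: next=.  (t=0,i=3, bit11=0)
  nb .#.#.: next=.  (t=1,i=1, bit10=0)
  nb .#..#: next=#  (t=1,i=13, bit9=1)
  nb .#...: next=#  (t=0,i=10, bit8=1)
  nb ..###: next=.  (t=0,i=13, bit7=0)
  nb ..##.: next=.  (t=4,i=2, bit6=0)
  nb ..#.#: next=#  (t=1,i=0, bit5=1)
  nb ..#..: next=.  (t=0,i=9, bit4=0)
  nb ...##: next=#  (t=0,i=12, bit3=1)
  nb ...#.: next=.  (t=0,i=8, bit2=0)
  nb ....#: next=.  (t=1,i=8, bit1=0)
  nb .....: next=#  (t=1,i=5, bit0=1)
  bits 11111010001011011010001100101001 = 4197294889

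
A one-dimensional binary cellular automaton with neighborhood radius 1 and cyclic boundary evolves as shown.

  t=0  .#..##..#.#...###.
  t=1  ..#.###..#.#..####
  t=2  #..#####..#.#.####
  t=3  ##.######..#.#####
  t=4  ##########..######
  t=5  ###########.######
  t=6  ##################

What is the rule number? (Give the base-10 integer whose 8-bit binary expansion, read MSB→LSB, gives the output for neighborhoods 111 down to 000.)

248

  ###|#  b7=1 t=0,i=15
  ##.|#  b6=1 t=0,i=5
  #.#|#  b5=1 t=0,i=9
  #..|#  b4=1 t=0,i=2
  .##|#  b3=1 t=0,i=4
  .#.|.  b2=0 t=0,i=1
  ..#|.  b1=0 t=0,i=0
  ...|.  b0=0 t=0,i=12
  bits 11111000 = 248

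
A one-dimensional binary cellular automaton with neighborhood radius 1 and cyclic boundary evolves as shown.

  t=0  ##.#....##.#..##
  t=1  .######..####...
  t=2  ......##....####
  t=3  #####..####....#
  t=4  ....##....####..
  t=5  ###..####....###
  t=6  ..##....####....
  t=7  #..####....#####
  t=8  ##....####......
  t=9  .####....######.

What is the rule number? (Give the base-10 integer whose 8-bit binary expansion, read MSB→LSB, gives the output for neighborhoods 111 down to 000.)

  [7] ### => .  t=0,i=0
  [6] ##. => #  t=0,i=1
  [5] #.# => #  t=0,i=2
  [4] #.. => #  t=0,i=4
  [3] .## => .  t=0,i=8
  [2] .#. => #  t=0,i=3
  [1] ..# => .  t=0,i=7
  [0] ... => #  t=0,i=5
  bits 01110101 = 117

117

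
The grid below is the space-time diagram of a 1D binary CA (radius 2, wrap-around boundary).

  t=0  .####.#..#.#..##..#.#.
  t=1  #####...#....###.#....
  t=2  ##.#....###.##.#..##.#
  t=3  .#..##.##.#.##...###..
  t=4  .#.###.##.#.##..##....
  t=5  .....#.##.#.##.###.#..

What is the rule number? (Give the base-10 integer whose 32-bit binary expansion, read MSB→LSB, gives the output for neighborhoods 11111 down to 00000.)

1617801688

  nb #####: next=.  (t=1,i=2, bit31=0)
  nb ####.: next=#  (t=0,i=3, bit30=1)
  nb ###.#: next=#  (t=0,i=4, bit29=1)
  nb ###..: next=.  (t=1,i=4, bit28=0)
  nb ##.##: next=.  (t=2,i=11, bit27=0)
  nb ##.#.: next=.  (t=0,i=5, bit26=0)
  nb ##..#: next=.  (t=0,i=16, bit25=0)
  nb ##...: next=.  (t=1,i=5, bit24=0)
  nb #.###: next=.  (t=2,i=21, bit23=0)
  nb #.##.: next=#  (t=2,i=12, bit22=1)
  nb #.#.#: next=#  (t=3,i=10, bit21=1)
  nb #.#..: next=.  (t=0,i=6, bit20=0)
  nb #..##: next=#  (t=0,i=0, bit19=1)
  nb #..#.: next=#  (t=0,i=8, bit18=1)
  nb #...#: next=.  (t=1,i=6, bit17=0)
  nb #....: next=#  (t=1,i=10, bit16=1)
  nb .####: next=#  (t=0,i=2, bit15=1)
  nb .###.: next=.  (t=1,i=14, bit14=0)
  nb .##.#: next=#  (t=2,i=13, bit13=1)
  nb .##..: next=#  (t=0,i=15, bit12=1)
  nb .#.##: next=.  (t=3,i=11, bit11=0)
  nb .#.#.: next=.  (t=0,i=10, bit10=0)
  nb .#..#: next=.  (t=0,i=7, bit9=0)
  nb .#...: next=#  (t=1,i=9, bit8=1)
  nb ..###: next=#  (t=0,i=1, bit7=1)
  nb ..##.: next=#  (t=0,i=14, bit6=1)
  nb ..#.#: next=.  (t=0,i=9, bit5=0)
  nb ..#..: next=#  (t=1,i=8, bit4=1)
  nb ...##: next=#  (t=1,i=12, bit3=1)
  nb ...#.: next=.  (t=1,i=7, bit2=0)
  nb ....#: next=.  (t=1,i=11, bit1=0)
  nb .....: next=.  (t=4,i=20, bit0=0)
  bits 01100000011011011011000111011000 = 1617801688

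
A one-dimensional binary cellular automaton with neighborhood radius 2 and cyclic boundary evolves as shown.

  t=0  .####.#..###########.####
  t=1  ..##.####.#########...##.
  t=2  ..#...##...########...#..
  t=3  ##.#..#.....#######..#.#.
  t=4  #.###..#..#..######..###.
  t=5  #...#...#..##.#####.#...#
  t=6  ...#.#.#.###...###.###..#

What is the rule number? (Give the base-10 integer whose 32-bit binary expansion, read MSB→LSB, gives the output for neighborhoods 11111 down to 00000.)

3564668774

  #####|#  b31=1 t=0,i=11
  ####.|#  b30=1 t=0,i=3
  ###.#|.  b29=0 t=0,i=4
  ###..|#  b28=1 t=1,i=18
  ##.##|.  b27=0 t=0,i=0
  ##.#.|#  b26=1 t=0,i=5
  ##..#|.  b25=0 t=3,i=19
  ##...|.  b24=0 t=1,i=19
  #.###|.  b23=0 t=0,i=1
  #.##.|#  b22=1 t=3,i=0
  #.#.#|#  b21=1 t=3,i=23
  #.#..|#  b20=1 t=0,i=6
  #..##|#  b19=1 t=0,i=8
  #..#.|.  b18=0 t=3,i=5
  #...#|.  b17=0 t=1,i=0
  #....|.  b16=0 t=2,i=24
  .####|#  b15=1 t=0,i=2
  .###.|.  b14=0 t=4,i=3
  .##.#|.  b13=0 t=1,i=3
  .##..|.  b12=0 t=1,i=23
  .#.##|.  b11=0 t=3,i=24
  .#.#.|#  b10=1 t=3,i=22
  .#..#|#  b9=1 t=0,i=7
  .#...|#  b8=1 t=2,i=3
  ..###|.  b7=0 t=0,i=9
  ..##.|#  b6=1 t=1,i=2
  ..#.#|#  b5=1 t=3,i=21
  ..#..|.  b4=0 t=2,i=2
  ...##|.  b3=0 t=1,i=1
  ...#.|#  b2=1 t=2,i=1
  ....#|#  b1=1 t=2,i=0
  .....|.  b0=0 t=3,i=9
  bits 11010100011110001000011101100110 = 3564668774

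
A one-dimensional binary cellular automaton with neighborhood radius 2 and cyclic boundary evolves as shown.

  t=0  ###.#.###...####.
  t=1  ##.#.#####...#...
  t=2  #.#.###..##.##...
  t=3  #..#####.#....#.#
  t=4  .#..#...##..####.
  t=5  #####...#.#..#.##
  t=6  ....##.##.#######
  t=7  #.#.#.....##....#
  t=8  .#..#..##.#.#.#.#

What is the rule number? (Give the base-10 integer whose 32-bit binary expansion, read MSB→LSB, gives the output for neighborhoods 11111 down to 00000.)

  [31] ##### => .  t=1,i=7
  [30] ####. => .  t=0,i=14
  [29] ###.# => .  t=0,i=2
  [28] ###.. => #  t=0,i=8
  [27] ##.## => .  t=0,i=16
  [26] ##.#. => #  t=0,i=3
  [25] ##..# => #  t=2,i=7
  [24] ##... => #  t=0,i=9
  [23] #.### => #  t=0,i=0
  [22] #.##. => .  t=2,i=12
  [21] #.#.# => .  t=0,i=4
  [20] #.#.. => #  t=3,i=9
  [19] #..## => .  t=2,i=8
  [18] #..#. => #  t=4,i=0
  [17] #...# => .  t=0,i=10
  [16] #.... => .  t=3,i=11
  [15] .#### => #  t=0,i=13
  [14] .###. => #  t=0,i=1
  [13] .##.# => .  t=1,i=1
  [12] .##.. => .  t=2,i=13
  [11] .#.## => #  t=0,i=5
  [10] .#.#. => .  t=2,i=1
  [9] .#..# => #  t=4,i=2
  [8] .#... => .  t=1,i=14
  [7] ..### => .  t=0,i=12
  [6] ..##. => #  t=1,i=0
  [5] ..#.# => #  t=2,i=0
  [4] ..#.. => #  t=1,i=13
  [3] ...## => .  t=0,i=11
  [2] ...#. => #  t=1,i=12
  [1] ....# => #  t=3,i=12
  [0] ..... => #  t=7,i=7
  bits 00010111100101001100101001110111 = 395627127

395627127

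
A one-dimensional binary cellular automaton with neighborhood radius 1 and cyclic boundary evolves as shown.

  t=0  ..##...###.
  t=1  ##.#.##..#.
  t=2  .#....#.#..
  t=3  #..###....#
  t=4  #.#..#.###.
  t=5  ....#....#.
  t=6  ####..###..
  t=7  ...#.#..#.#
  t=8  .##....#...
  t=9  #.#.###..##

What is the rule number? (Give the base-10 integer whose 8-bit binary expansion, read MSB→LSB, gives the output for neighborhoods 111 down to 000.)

  nb ###: next=.  (t=0,i=8, bit7=0)
  nb ##.: next=#  (t=0,i=3, bit6=1)
  nb #.#: next=.  (t=1,i=2, bit5=0)
  nb #..: next=.  (t=0,i=4, bit4=0)
  nb .##: next=.  (t=0,i=2, bit3=0)
  nb .#.: next=.  (t=1,i=3, bit2=0)
  nb ..#: next=#  (t=0,i=1, bit1=1)
  nb ...: next=#  (t=0,i=0, bit0=1)
  bits 01000011 = 67

67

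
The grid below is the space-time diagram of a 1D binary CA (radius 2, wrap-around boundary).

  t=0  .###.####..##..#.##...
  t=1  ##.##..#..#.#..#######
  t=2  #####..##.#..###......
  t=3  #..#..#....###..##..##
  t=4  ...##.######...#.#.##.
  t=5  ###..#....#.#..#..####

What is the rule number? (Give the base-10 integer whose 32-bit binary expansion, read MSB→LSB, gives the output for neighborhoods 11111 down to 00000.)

  [31] ##### => .  t=1,i=17
  [30] ####. => #  t=0,i=7
  [29] ###.# => #  t=0,i=3
  [28] ###.. => .  t=0,i=8
  [27] ##.## => #  t=0,i=4
  [26] ##.#. => .  t=2,i=9
  [25] ##..# => .  t=0,i=9
  [24] ##... => #  t=0,i=19
  [23] #.### => .  t=0,i=5
  [22] #.##. => #  t=0,i=17
  [21] #.#.# => .  t=4,i=17
  [20] #.#.. => .  t=1,i=12
  [19] #..## => #  t=0,i=10
  [18] #..#. => .  t=0,i=14
  [17] #...# => .  t=4,i=13
  [16] #.... => #  t=0,i=20
  [15] .#### => .  t=0,i=6
  [14] .###. => .  t=0,i=2
  [13] .##.# => .  t=2,i=8
  [12] .##.. => #  t=0,i=12
  [11] .#.## => #  t=0,i=16
  [10] .#.#. => .  t=1,i=11
  [9] .#..# => #  t=1,i=8
  [8] .#... => #  t=3,i=7
  [7] ..### => #  t=0,i=1
  [6] ..##. => .  t=0,i=11
  [5] ..#.# => #  t=0,i=15
  [4] ..#.. => #  t=1,i=7
  [3] ...## => #  t=0,i=0
  [2] ...#. => .  t=4,i=14
  [1] ....# => #  t=0,i=21
  [0] ..... => .  t=2,i=18
  bits 01101001010010010001101110111010 = 1766398906

1766398906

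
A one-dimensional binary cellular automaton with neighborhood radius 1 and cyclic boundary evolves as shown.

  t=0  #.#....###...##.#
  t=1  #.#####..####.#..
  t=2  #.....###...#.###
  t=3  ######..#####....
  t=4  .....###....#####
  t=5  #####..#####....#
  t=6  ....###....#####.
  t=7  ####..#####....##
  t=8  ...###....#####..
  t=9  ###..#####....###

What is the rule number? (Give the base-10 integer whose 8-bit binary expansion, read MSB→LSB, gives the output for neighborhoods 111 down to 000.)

  ### -> .   bit 7 = 0  t=0,i=8
  ##. -> #   bit 6 = 1  t=0,i=0
  #.# -> .   bit 5 = 0  t=0,i=1
  #.. -> #   bit 4 = 1  t=0,i=3
  .## -> .   bit 3 = 0  t=0,i=7
  .#. -> #   bit 2 = 1  t=0,i=2
  ..# -> #   bit 1 = 1  t=0,i=6
  ... -> #   bit 0 = 1  t=0,i=4
  bits 01010111 = 87

87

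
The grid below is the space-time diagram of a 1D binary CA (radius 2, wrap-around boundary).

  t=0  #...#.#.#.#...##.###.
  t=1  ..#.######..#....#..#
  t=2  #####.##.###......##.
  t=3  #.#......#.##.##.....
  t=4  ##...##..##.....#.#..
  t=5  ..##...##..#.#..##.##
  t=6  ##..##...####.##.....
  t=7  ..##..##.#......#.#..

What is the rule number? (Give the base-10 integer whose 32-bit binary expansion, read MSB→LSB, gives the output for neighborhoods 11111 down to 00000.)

2544766625

  [31] ##### => #  t=1,i=6
  [30] ####. => .  t=1,i=8
  [29] ###.# => .  t=0,i=19
  [28] ###.. => #  t=1,i=9
  [27] ##.## => .  t=0,i=16
  [26] ##.#. => #  t=0,i=20
  [25] ##..# => #  t=1,i=10
  [24] ##... => #  t=2,i=12
  [23] #.### => #  t=0,i=17
  [22] #.##. => .  t=2,i=6
  [21] #.#.# => #  t=0,i=6
  [20] #.#.. => .  t=0,i=0
  [19] #..## => #  t=4,i=8
  [18] #..#. => #  t=1,i=1
  [17] #...# => #  t=0,i=2
  [16] #.... => .  t=1,i=14
  [15] .#### => .  t=1,i=5
  [14] .###. => .  t=0,i=18
  [13] .##.# => .  t=0,i=15
  [12] .##.. => .  t=3,i=15
  [11] .#.## => #  t=1,i=3
  [10] .#.#. => #  t=0,i=5
  [9] .#..# => #  t=1,i=0
  [8] .#... => .  t=0,i=1
  [7] ..### => #  t=6,i=9
  [6] ..##. => .  t=0,i=14
  [5] ..#.# => #  t=0,i=4
  [4] ..#.. => .  t=1,i=12
  [3] ...## => .  t=0,i=13
  [2] ...#. => .  t=0,i=3
  [1] ....# => .  t=1,i=15
  [0] ..... => #  t=2,i=14
  bits 10010111101011100000111010100001 = 2544766625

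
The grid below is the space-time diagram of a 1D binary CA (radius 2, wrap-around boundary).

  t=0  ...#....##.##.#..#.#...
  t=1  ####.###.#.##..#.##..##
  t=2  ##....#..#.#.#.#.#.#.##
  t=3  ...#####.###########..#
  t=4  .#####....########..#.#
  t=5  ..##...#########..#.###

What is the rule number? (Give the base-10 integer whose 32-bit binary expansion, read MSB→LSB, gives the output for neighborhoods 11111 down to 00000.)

2187585215

  #####|#  b31=1 t=1,i=0
  ####.|.  b30=0 t=1,i=2
  ###.#|.  b29=0 t=1,i=3
  ###..|.  b28=0 t=2,i=1
  ##.##|.  b27=0 t=0,i=10
  ##.#.|.  b26=0 t=0,i=13
  ##..#|#  b25=1 t=1,i=13
  ##...|.  b24=0 t=2,i=2
  #.###|.  b23=0 t=1,i=5
  #.##.|#  b22=1 t=0,i=11
  #.#.#|#  b21=1 t=1,i=9
  #.#..|.  b20=0 t=0,i=14
  #..##|.  b19=0 t=1,i=20
  #..#.|.  b18=0 t=0,i=16
  #...#|#  b17=1 t=3,i=1
  #....|#  b16=1 t=0,i=5
  .####|#  b15=1 t=1,i=22
  .###.|#  b14=1 t=1,i=6
  .##.#|#  b13=1 t=0,i=9
  .##..|.  b12=0 t=1,i=12
  .#.##|.  b11=0 t=1,i=10
  .#.#.|#  b10=1 t=0,i=18
  .#..#|#  b9=1 t=0,i=15
  .#...|.  b8=0 t=0,i=4
  ..###|#  b7=1 t=1,i=21
  ..##.|.  b6=0 t=0,i=8
  ..#.#|#  b5=1 t=0,i=17
  ..#..|#  b4=1 t=0,i=3
  ...##|#  b3=1 t=0,i=7
  ...#.|#  b2=1 t=0,i=2
  ....#|#  b1=1 t=0,i=1
  .....|#  b0=1 t=0,i=0
  bits 10000010011000111110011010111111 = 2187585215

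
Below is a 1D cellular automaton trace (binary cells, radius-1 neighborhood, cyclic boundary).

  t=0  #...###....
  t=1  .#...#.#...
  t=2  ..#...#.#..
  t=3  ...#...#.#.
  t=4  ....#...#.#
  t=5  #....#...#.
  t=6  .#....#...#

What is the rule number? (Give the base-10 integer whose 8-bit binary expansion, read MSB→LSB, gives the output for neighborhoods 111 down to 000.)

  nb ###: next=#  (t=0,i=5, bit7=1)
  nb ##.: next=.  (t=0,i=6, bit6=0)
  nb #.#: next=#  (t=1,i=6, bit5=1)
  nb #..: next=#  (t=0,i=1, bit4=1)
  nb .##: next=.  (t=0,i=4, bit3=0)
  nb .#.: next=.  (t=0,i=0, bit2=0)
  nb ..#: next=.  (t=0,i=3, bit1=0)
  nb ...: next=.  (t=0,i=2, bit0=0)
  bits 10110000 = 176

176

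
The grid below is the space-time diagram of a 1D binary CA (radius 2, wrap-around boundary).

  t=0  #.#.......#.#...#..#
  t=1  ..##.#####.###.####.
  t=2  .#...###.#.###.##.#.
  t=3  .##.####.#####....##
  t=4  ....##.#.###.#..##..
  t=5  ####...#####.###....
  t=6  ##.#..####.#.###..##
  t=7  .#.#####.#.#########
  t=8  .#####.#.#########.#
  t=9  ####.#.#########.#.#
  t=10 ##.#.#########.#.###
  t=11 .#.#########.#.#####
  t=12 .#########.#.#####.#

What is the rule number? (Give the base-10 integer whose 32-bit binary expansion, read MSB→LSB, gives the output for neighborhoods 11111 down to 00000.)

2998456223

  #####|#  b31=1 t=1,i=7
  ####.|.  b30=0 t=1,i=8
  ###.#|#  b29=1 t=1,i=9
  ###..|#  b28=1 t=1,i=18
  ##.##|.  b27=0 t=1,i=4
  ##.#.|.  b26=0 t=0,i=1
  ##..#|#  b25=1 t=6,i=16
  ##...|.  b24=0 t=1,i=19
  #.###|#  b23=1 t=1,i=5
  #.##.|.  b22=0 t=2,i=15
  #.#.#|#  b21=1 t=2,i=9
  #.#..|#  b20=1 t=0,i=2
  #..##|#  b19=1 t=0,i=18
  #..#.|.  b18=0 t=2,i=0
  #...#|.  b17=0 t=0,i=14
  #....|.  b16=0 t=0,i=4
  .####|#  b15=1 t=1,i=6
  .###.|#  b14=1 t=1,i=12
  .##.#|.  b13=0 t=0,i=0
  .##..|.  b12=0 t=4,i=17
  .#.##|#  b11=1 t=2,i=10
  .#.#.|#  b10=1 t=0,i=11
  .#..#|#  b9=1 t=0,i=17
  .#...|#  b8=1 t=0,i=3
  ..###|#  b7=1 t=2,i=5
  ..##.|.  b6=0 t=0,i=19
  ..#.#|.  b5=0 t=0,i=10
  ..#..|#  b4=1 t=0,i=16
  ...##|#  b3=1 t=1,i=1
  ...#.|#  b2=1 t=0,i=9
  ....#|#  b1=1 t=0,i=8
  .....|#  b0=1 t=0,i=5
  bits 10110010101110001100111110011111 = 2998456223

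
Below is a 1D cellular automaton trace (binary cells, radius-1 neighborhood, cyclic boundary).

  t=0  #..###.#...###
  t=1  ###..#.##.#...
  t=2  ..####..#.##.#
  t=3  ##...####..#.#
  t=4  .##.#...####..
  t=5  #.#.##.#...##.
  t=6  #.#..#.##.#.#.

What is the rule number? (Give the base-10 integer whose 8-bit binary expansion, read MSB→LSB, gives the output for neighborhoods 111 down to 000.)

86

  [7] ### => .  t=0,i=4
  [6] ##. => #  t=0,i=0
  [5] #.# => .  t=0,i=6
  [4] #.. => #  t=0,i=1
  [3] .## => .  t=0,i=3
  [2] .#. => #  t=0,i=7
  [1] ..# => #  t=0,i=2
  [0] ... => .  t=0,i=9
  bits 01010110 = 86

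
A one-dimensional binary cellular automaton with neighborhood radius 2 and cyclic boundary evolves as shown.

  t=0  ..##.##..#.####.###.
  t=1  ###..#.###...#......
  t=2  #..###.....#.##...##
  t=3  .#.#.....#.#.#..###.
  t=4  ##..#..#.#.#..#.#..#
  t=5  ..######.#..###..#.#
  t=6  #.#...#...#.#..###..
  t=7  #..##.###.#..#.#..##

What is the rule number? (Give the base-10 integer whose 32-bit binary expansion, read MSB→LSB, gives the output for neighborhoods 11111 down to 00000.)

  ##### -> .   bit 31 = 0  t=5,i=4
  ####. -> #   bit 30 = 1  t=0,i=13
  ###.# -> .   bit 29 = 0  t=0,i=14
  ###.. -> .   bit 28 = 0  t=0,i=18
  ##.## -> .   bit 27 = 0  t=0,i=4
  ##.#. -> .   bit 26 = 0  t=5,i=8
  ##..# -> #   bit 25 = 1  t=0,i=7
  ##... -> .   bit 24 = 0  t=0,i=19
  #.### -> .   bit 23 = 0  t=0,i=11
  #.##. -> #   bit 22 = 1  t=0,i=5
  #.#.# -> #   bit 21 = 1  t=3,i=11
  #.#.. -> .   bit 20 = 0  t=3,i=3
  #..## -> .   bit 19 = 0  t=2,i=2
  #..#. -> #   bit 18 = 1  t=0,i=8
  #...# -> #   bit 17 = 1  t=0,i=0
  #.... -> .   bit 16 = 0  t=1,i=15
  .#### -> .   bit 15 = 0  t=0,i=12
  .###. -> .   bit 14 = 0  t=0,i=17
  .##.# -> .   bit 13 = 0  t=0,i=3
  .##.. -> .   bit 12 = 0  t=0,i=6
  .#.## -> .   bit 11 = 0  t=0,i=10
  .#.#. -> .   bit 10 = 0  t=3,i=2
  .#..# -> #   bit 9 = 1  t=3,i=14
  .#... -> #   bit 8 = 1  t=1,i=14
  ..### -> #   bit 7 = 1  t=1,i=0
  ..##. -> #   bit 6 = 1  t=0,i=2
  ..#.# -> #   bit 5 = 1  t=0,i=9
  ..#.. -> #   bit 4 = 1  t=1,i=13
  ...## -> #   bit 3 = 1  t=0,i=1
  ...#. -> .   bit 2 = 0  t=1,i=12
  ....# -> #   bit 1 = 1  t=1,i=18
  ..... -> .   bit 0 = 0  t=1,i=16
  bits 01000010011001100000001111111010 = 1113981946

1113981946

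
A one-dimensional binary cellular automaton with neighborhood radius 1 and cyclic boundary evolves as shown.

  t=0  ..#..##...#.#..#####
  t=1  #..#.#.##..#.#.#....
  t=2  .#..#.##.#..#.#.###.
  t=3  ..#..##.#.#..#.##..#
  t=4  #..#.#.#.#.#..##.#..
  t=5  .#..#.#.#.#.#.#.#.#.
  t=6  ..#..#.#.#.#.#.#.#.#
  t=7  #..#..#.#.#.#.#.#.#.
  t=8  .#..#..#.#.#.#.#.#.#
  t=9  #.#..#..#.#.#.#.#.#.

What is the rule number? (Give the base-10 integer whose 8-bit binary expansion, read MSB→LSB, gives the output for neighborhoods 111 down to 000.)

  nb ###: next=.  (t=0,i=16, bit7=0)
  nb ##.: next=.  (t=0,i=6, bit6=0)
  nb #.#: next=#  (t=0,i=11, bit5=1)
  nb #..: next=#  (t=0,i=0, bit4=1)
  nb .##: next=#  (t=0,i=5, bit3=1)
  nb .#.: next=.  (t=0,i=2, bit2=0)
  nb ..#: next=.  (t=0,i=1, bit1=0)
  nb ...: next=#  (t=0,i=8, bit0=1)
  bits 00111001 = 57

57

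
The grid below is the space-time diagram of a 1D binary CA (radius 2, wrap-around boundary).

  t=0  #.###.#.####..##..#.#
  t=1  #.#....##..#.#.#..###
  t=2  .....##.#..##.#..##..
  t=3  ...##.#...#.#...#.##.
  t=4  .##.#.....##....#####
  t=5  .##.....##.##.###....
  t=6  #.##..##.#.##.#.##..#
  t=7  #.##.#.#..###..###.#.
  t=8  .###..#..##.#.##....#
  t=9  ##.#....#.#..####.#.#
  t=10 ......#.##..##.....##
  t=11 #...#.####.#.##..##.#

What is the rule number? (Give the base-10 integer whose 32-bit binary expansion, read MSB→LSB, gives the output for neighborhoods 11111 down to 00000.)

  ##### -> .   bit 31 = 0  t=4,i=18
  ####. -> .   bit 30 = 0  t=0,i=10
  ###.# -> .   bit 29 = 0  t=0,i=4
  ###.. -> #   bit 28 = 1  t=0,i=11
  ##.## -> .   bit 27 = 0  t=0,i=1
  ##.#. -> .   bit 26 = 0  t=0,i=5
  ##..# -> .   bit 25 = 0  t=0,i=12
  ##... -> #   bit 24 = 1  t=2,i=19
  #.### -> #   bit 23 = 1  t=0,i=2
  #.##. -> #   bit 22 = 1  t=0,i=20
  #.#.# -> .   bit 21 = 0  t=0,i=6
  #.#.. -> .   bit 20 = 0  t=1,i=2
  #..## -> #   bit 19 = 1  t=0,i=13
  #..#. -> .   bit 18 = 0  t=0,i=17
  #...# -> .   bit 17 = 0  t=3,i=8
  #.... -> .   bit 16 = 0  t=1,i=4
  .#### -> .   bit 15 = 0  t=0,i=9
  .###. -> .   bit 14 = 0  t=0,i=3
  .##.# -> #   bit 13 = 1  t=0,i=0
  .##.. -> #   bit 12 = 1  t=0,i=15
  .#.## -> #   bit 11 = 1  t=0,i=7
  .#.#. -> #   bit 10 = 1  t=1,i=12
  .#..# -> .   bit 9 = 0  t=1,i=16
  .#... -> .   bit 8 = 0  t=1,i=3
  ..### -> #   bit 7 = 1  t=1,i=18
  ..##. -> .   bit 6 = 0  t=0,i=14
  ..#.# -> #   bit 5 = 1  t=0,i=18
  ..#.. -> .   bit 4 = 0  t=8,i=6
  ...## -> #   bit 3 = 1  t=1,i=6
  ...#. -> .   bit 2 = 0  t=3,i=9
  ....# -> #   bit 1 = 1  t=1,i=5
  ..... -> .   bit 0 = 0  t=2,i=0
  bits 00010001110010000011110010101010 = 298335402

298335402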